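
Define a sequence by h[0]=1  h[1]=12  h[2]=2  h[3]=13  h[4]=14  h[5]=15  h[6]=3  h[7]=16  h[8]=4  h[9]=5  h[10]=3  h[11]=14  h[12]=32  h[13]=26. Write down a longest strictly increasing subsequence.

Patience tails give the LIS length; then backtrack through the dp parents:
1 → extends → [1]
12 → extends → [1, 12]
2 → replaces 12 → [1, 2]
13 → extends → [1, 2, 13]
14 → extends → [1, 2, 13, 14]
15 → extends → [1, 2, 13, 14, 15]
3 → replaces 13 → [1, 2, 3, 14, 15]
16 → extends → [1, 2, 3, 14, 15, 16]
4 → replaces 14 → [1, 2, 3, 4, 15, 16]
5 → replaces 15 → [1, 2, 3, 4, 5, 16]
3 → already a tail → [1, 2, 3, 4, 5, 16]
14 → replaces 16 → [1, 2, 3, 4, 5, 14]
32 → extends → [1, 2, 3, 4, 5, 14, 32]
26 → replaces 32 → [1, 2, 3, 4, 5, 14, 26]
Length 7; one witness is 1, 12, 13, 14, 15, 16, 32.

1, 12, 13, 14, 15, 16, 32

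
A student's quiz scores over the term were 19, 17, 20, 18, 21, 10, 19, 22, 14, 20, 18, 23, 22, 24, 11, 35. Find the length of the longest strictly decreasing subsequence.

Negate each value so 'decreasing' becomes 'increasing', then run patience tails on the negated sequence:
-19 → extends → [-19]
-17 → extends → [-19, -17]
-20 → replaces -19 → [-20, -17]
-18 → replaces -17 → [-20, -18]
-21 → replaces -20 → [-21, -18]
-10 → extends → [-21, -18, -10]
-19 → replaces -18 → [-21, -19, -10]
-22 → replaces -21 → [-22, -19, -10]
-14 → replaces -10 → [-22, -19, -14]
-20 → replaces -19 → [-22, -20, -14]
-18 → replaces -14 → [-22, -20, -18]
-23 → replaces -22 → [-23, -20, -18]
-22 → replaces -20 → [-23, -22, -18]
-24 → replaces -23 → [-24, -22, -18]
-11 → extends → [-24, -22, -18, -11]
-35 → replaces -24 → [-35, -22, -18, -11]
Four tails, so the longest strictly decreasing subsequence of the original has length 4.

4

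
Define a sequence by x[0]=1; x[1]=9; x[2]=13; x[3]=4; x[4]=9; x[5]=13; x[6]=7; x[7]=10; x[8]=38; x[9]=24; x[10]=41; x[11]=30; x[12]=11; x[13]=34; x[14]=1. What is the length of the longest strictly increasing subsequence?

7

Let dp[i] be the length of the longest such subsequence ending at index i:
i:      0  1  2  3  4  5  6  7  8  9 10 11 12 13 14
x[i]:   1  9 13  4  9 13  7 10 38 24 41 30 11 34  1
dp:     1  2  3  2  3  4  3  4  5  5  6  6  5  7  1
Maximum dp value is 7.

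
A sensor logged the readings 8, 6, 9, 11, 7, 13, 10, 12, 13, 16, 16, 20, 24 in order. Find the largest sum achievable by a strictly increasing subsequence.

113

Let S[i] be the best sum of a strictly increasing subsequence ending at i:
i:       1   2   3   4   5   6   7   8   9  10  11  12  13
a[i]:    8   6   9  11   7  13  10  12  13  16  16  20  24
S:       8   6  17  28  13  41  27  40  53  69  69  89 113
Maximum is 113 (e.g. 8 + 9 + 11 + 12 + 13 + 16 + 20 + 24).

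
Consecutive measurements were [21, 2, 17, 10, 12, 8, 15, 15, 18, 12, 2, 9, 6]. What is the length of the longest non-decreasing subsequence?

Track the smallest tail for each achievable length (allowing ties):
21 → extends → [21]
2 → replaces 21 → [2]
17 → extends → [2, 17]
10 → replaces 17 → [2, 10]
12 → extends → [2, 10, 12]
8 → replaces 10 → [2, 8, 12]
15 → extends → [2, 8, 12, 15]
15 → extends → [2, 8, 12, 15, 15]
18 → extends → [2, 8, 12, 15, 15, 18]
12 → replaces 15 → [2, 8, 12, 12, 15, 18]
2 → replaces 8 → [2, 2, 12, 12, 15, 18]
9 → replaces 12 → [2, 2, 9, 12, 15, 18]
6 → replaces 9 → [2, 2, 6, 12, 15, 18]
Six tails, so the longest non-decreasing subsequence has length 6 (e.g. 2, 10, 12, 15, 15, 18).

6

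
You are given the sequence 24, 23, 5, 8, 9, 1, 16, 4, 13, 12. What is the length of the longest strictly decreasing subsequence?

5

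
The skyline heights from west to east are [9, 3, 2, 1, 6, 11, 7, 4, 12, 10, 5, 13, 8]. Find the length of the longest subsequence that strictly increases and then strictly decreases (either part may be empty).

6

inc[i] = longest strictly increasing subsequence ending at i; dec[i] = longest strictly decreasing subsequence starting at i:
i:      1  2  3  4  5  6  7  8  9 10 11 12 13
a[i]:   9  3  2  1  6 11  7  4 12 10  5 13  8
inc:    1  1  1  1  2  3  3  2  4  4  3  5  4
dec:    4  3  2  1  2  3  2  1  3  2  1  2  1
Best peak at i=9 (value 12): inc=4, dec=3, length 4+3−1 = 6.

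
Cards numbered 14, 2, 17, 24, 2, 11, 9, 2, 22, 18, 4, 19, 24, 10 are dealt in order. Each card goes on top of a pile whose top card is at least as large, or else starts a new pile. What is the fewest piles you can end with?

5

Place each on the leftmost legal pile:
14 → new pile 1 (tops now [14])
2 → pile 1 (tops now [2])
17 → new pile 2 (tops now [2, 17])
24 → new pile 3 (tops now [2, 17, 24])
2 → pile 1 (tops now [2, 17, 24])
11 → pile 2 (tops now [2, 11, 24])
9 → pile 2 (tops now [2, 9, 24])
2 → pile 1 (tops now [2, 9, 24])
22 → pile 3 (tops now [2, 9, 22])
18 → pile 3 (tops now [2, 9, 18])
4 → pile 2 (tops now [2, 4, 18])
19 → new pile 4 (tops now [2, 4, 18, 19])
24 → new pile 5 (tops now [2, 4, 18, 19, 24])
10 → pile 3 (tops now [2, 4, 10, 19, 24])
Five piles.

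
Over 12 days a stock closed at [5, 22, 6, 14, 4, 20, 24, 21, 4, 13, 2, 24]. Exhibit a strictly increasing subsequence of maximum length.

5, 6, 14, 20, 21, 24

Patience tails give the LIS length; then backtrack through the dp parents:
5 → extends → [5]
22 → extends → [5, 22]
6 → replaces 22 → [5, 6]
14 → extends → [5, 6, 14]
4 → replaces 5 → [4, 6, 14]
20 → extends → [4, 6, 14, 20]
24 → extends → [4, 6, 14, 20, 24]
21 → replaces 24 → [4, 6, 14, 20, 21]
4 → already a tail → [4, 6, 14, 20, 21]
13 → replaces 14 → [4, 6, 13, 20, 21]
2 → replaces 4 → [2, 6, 13, 20, 21]
24 → extends → [2, 6, 13, 20, 21, 24]
Length 6; one witness is 5, 6, 14, 20, 21, 24.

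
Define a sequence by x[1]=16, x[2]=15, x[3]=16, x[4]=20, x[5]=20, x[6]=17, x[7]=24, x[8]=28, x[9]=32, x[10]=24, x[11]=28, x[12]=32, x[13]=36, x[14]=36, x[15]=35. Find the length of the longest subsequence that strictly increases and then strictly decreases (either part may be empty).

8

inc[i] = longest strictly increasing subsequence ending at i; dec[i] = longest strictly decreasing subsequence starting at i:
i:      1  2  3  4  5  6  7  8  9 10 11 12 13 14 15
x[i]:  16 15 16 20 20 17 24 28 32 24 28 32 36 36 35
inc:    1  1  2  3  3  3  4  5  6  4  5  6  7  7  7
dec:    2  1  1  2  2  1  1  2  2  1  1  1  2  2  1
Best peak at i=13 (value 36): inc=7, dec=2, length 7+2−1 = 8.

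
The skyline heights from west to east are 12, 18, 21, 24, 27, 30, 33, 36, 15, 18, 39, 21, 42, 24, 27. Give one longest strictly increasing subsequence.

12, 18, 21, 24, 27, 30, 33, 36, 39, 42

Patience tails give the LIS length; then backtrack through the dp parents:
12 → extends → [12]
18 → extends → [12, 18]
21 → extends → [12, 18, 21]
24 → extends → [12, 18, 21, 24]
27 → extends → [12, 18, 21, 24, 27]
30 → extends → [12, 18, 21, 24, 27, 30]
33 → extends → [12, 18, 21, 24, 27, 30, 33]
36 → extends → [12, 18, 21, 24, 27, 30, 33, 36]
15 → replaces 18 → [12, 15, 21, 24, 27, 30, 33, 36]
18 → replaces 21 → [12, 15, 18, 24, 27, 30, 33, 36]
39 → extends → [12, 15, 18, 24, 27, 30, 33, 36, 39]
21 → replaces 24 → [12, 15, 18, 21, 27, 30, 33, 36, 39]
42 → extends → [12, 15, 18, 21, 27, 30, 33, 36, 39, 42]
24 → replaces 27 → [12, 15, 18, 21, 24, 30, 33, 36, 39, 42]
27 → replaces 30 → [12, 15, 18, 21, 24, 27, 33, 36, 39, 42]
Length 10; one witness is 12, 18, 21, 24, 27, 30, 33, 36, 39, 42.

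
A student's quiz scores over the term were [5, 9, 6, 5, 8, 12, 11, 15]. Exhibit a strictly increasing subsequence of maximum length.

Patience tails give the LIS length; then backtrack through the dp parents:
5 → extends → [5]
9 → extends → [5, 9]
6 → replaces 9 → [5, 6]
5 → already a tail → [5, 6]
8 → extends → [5, 6, 8]
12 → extends → [5, 6, 8, 12]
11 → replaces 12 → [5, 6, 8, 11]
15 → extends → [5, 6, 8, 11, 15]
Length 5; one witness is 5, 6, 8, 12, 15.

5, 6, 8, 12, 15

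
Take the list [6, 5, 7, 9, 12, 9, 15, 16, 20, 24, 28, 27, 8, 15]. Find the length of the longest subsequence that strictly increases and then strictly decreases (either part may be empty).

inc[i] = longest strictly increasing subsequence ending at i; dec[i] = longest strictly decreasing subsequence starting at i:
i:      1  2  3  4  5  6  7  8  9 10 11 12 13 14
a[i]:   6  5  7  9 12  9 15 16 20 24 28 27  8 15
inc:    1  1  2  3  4  3  5  6  7  8  9  9  3  5
dec:    2  1  1  2  3  2  2  2  2  2  3  2  1  1
Best peak at i=11 (value 28): inc=9, dec=3, length 9+3−1 = 11.

11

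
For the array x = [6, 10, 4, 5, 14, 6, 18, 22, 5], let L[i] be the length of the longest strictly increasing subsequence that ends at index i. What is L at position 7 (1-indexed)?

dp[i] = 1 + max{dp[j] : j<i, x[j]<x[i]} (or 1 if no such j):
i:      1  2  3  4  5  6  7  8  9
x[i]:   6 10  4  5 14  6 18 22  5
dp:     1  2  1  2  3  3  4  5  2
At index 7 the value is 4.

4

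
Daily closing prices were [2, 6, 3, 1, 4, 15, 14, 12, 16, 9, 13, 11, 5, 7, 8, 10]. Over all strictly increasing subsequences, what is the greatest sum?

Let S[i] be the best sum of a strictly increasing subsequence ending at i:
i:      1  2  3  4  5  6  7  8  9 10 11 12 13 14 15 16
a[i]:   2  6  3  1  4 15 14 12 16  9 13 11  5  7  8 10
S:      2  8  5  1  9 24 23 21 40 18 34 29 14 21 29 39
Maximum is 40 (e.g. 2 + 3 + 4 + 15 + 16).

40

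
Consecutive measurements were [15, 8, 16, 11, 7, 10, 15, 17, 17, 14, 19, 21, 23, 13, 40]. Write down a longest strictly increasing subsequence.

Patience tails give the LIS length; then backtrack through the dp parents:
15 → extends → [15]
8 → replaces 15 → [8]
16 → extends → [8, 16]
11 → replaces 16 → [8, 11]
7 → replaces 8 → [7, 11]
10 → replaces 11 → [7, 10]
15 → extends → [7, 10, 15]
17 → extends → [7, 10, 15, 17]
17 → already a tail → [7, 10, 15, 17]
14 → replaces 15 → [7, 10, 14, 17]
19 → extends → [7, 10, 14, 17, 19]
21 → extends → [7, 10, 14, 17, 19, 21]
23 → extends → [7, 10, 14, 17, 19, 21, 23]
13 → replaces 14 → [7, 10, 13, 17, 19, 21, 23]
40 → extends → [7, 10, 13, 17, 19, 21, 23, 40]
Length 8; one witness is 8, 11, 15, 17, 19, 21, 23, 40.

8, 11, 15, 17, 19, 21, 23, 40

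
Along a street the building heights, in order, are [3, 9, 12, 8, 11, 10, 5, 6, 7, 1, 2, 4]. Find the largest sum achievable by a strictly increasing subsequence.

Let S[i] be the best sum of a strictly increasing subsequence ending at i:
i:      1  2  3  4  5  6  7  8  9 10 11 12
a[i]:   3  9 12  8 11 10  5  6  7  1  2  4
S:      3 12 24 11 23 22  8 14 21  1  3  7
Maximum is 24 (e.g. 3 + 9 + 12).

24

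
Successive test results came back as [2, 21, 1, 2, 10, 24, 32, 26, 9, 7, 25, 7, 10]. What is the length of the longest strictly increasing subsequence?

Let dp[i] be the length of the longest such subsequence ending at index i:
i:      1  2  3  4  5  6  7  8  9 10 11 12 13
a[i]:   2 21  1  2 10 24 32 26  9  7 25  7 10
dp:     1  2  1  2  3  4  5  5  3  3  5  3  4
Maximum dp value is 5.

5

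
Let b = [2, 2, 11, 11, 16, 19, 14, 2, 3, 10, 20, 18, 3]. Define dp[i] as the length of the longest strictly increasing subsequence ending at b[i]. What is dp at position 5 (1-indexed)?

dp[i] = 1 + max{dp[j] : j<i, b[j]<b[i]} (or 1 if no such j):
i:      1  2  3  4  5  6  7  8  9 10 11 12 13
b[i]:   2  2 11 11 16 19 14  2  3 10 20 18  3
dp:     1  1  2  2  3  4  3  1  2  3  5  4  2
At index 5 the value is 3.

3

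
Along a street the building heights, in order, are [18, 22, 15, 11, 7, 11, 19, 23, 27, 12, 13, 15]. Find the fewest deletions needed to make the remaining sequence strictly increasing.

7

Fewest deletions = n − (longest strictly increasing subsequence).
Patience tails:
18 → extends → [18]
22 → extends → [18, 22]
15 → replaces 18 → [15, 22]
11 → replaces 15 → [11, 22]
7 → replaces 11 → [7, 22]
11 → replaces 22 → [7, 11]
19 → extends → [7, 11, 19]
23 → extends → [7, 11, 19, 23]
27 → extends → [7, 11, 19, 23, 27]
12 → replaces 19 → [7, 11, 12, 23, 27]
13 → replaces 23 → [7, 11, 12, 13, 27]
15 → replaces 27 → [7, 11, 12, 13, 15]
Longest strictly increasing subsequence has length 5, so deletions = 12 − 5 = 7.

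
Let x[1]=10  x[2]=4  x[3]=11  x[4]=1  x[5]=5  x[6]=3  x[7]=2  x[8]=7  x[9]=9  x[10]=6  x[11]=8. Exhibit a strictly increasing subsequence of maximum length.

Patience tails give the LIS length; then backtrack through the dp parents:
10 → extends → [10]
4 → replaces 10 → [4]
11 → extends → [4, 11]
1 → replaces 4 → [1, 11]
5 → replaces 11 → [1, 5]
3 → replaces 5 → [1, 3]
2 → replaces 3 → [1, 2]
7 → extends → [1, 2, 7]
9 → extends → [1, 2, 7, 9]
6 → replaces 7 → [1, 2, 6, 9]
8 → replaces 9 → [1, 2, 6, 8]
Length 4; one witness is 4, 5, 7, 9.

4, 5, 7, 9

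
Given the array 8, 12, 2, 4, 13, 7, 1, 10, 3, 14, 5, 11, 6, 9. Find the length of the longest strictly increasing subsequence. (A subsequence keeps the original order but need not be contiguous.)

Let dp[i] be the length of the longest such subsequence ending at index i:
i:      1  2  3  4  5  6  7  8  9 10 11 12 13 14
a[i]:   8 12  2  4 13  7  1 10  3 14  5 11  6  9
dp:     1  2  1  2  3  3  1  4  2  5  3  5  4  5
Maximum dp value is 5.

5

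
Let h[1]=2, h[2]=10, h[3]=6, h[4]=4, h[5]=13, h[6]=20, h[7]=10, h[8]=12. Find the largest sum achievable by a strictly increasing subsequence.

45

Let S[i] be the best sum of a strictly increasing subsequence ending at i:
i:      1  2  3  4  5  6  7  8
h[i]:   2 10  6  4 13 20 10 12
S:      2 12  8  6 25 45 18 30
Maximum is 45 (e.g. 2 + 10 + 13 + 20).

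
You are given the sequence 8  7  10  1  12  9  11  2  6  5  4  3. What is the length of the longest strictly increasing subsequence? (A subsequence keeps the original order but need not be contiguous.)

Let dp[i] be the length of the longest such subsequence ending at index i:
i:      1  2  3  4  5  6  7  8  9 10 11 12
a[i]:   8  7 10  1 12  9 11  2  6  5  4  3
dp:     1  1  2  1  3  2  3  2  3  3  3  3
Maximum dp value is 3.

3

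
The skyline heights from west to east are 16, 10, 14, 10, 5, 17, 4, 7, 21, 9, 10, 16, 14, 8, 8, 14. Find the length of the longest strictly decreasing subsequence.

5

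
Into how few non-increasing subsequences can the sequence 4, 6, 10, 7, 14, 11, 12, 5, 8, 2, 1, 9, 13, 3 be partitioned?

6

Place each on the leftmost legal pile:
4 → new pile 1 (tops now [4])
6 → new pile 2 (tops now [4, 6])
10 → new pile 3 (tops now [4, 6, 10])
7 → pile 3 (tops now [4, 6, 7])
14 → new pile 4 (tops now [4, 6, 7, 14])
11 → pile 4 (tops now [4, 6, 7, 11])
12 → new pile 5 (tops now [4, 6, 7, 11, 12])
5 → pile 2 (tops now [4, 5, 7, 11, 12])
8 → pile 4 (tops now [4, 5, 7, 8, 12])
2 → pile 1 (tops now [2, 5, 7, 8, 12])
1 → pile 1 (tops now [1, 5, 7, 8, 12])
9 → pile 5 (tops now [1, 5, 7, 8, 9])
13 → new pile 6 (tops now [1, 5, 7, 8, 9, 13])
3 → pile 2 (tops now [1, 3, 7, 8, 9, 13])
Six piles.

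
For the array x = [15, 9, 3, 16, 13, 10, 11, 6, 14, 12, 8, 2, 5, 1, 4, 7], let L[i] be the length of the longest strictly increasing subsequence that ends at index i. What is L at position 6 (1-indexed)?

dp[i] = 1 + max{dp[j] : j<i, x[j]<x[i]} (or 1 if no such j):
i:      1  2  3  4  5  6  7  8  9 10 11 12 13 14 15 16
x[i]:  15  9  3 16 13 10 11  6 14 12  8  2  5  1  4  7
dp:     1  1  1  2  2  2  3  2  4  4  3  1  2  1  2  3
At index 6 the value is 2.

2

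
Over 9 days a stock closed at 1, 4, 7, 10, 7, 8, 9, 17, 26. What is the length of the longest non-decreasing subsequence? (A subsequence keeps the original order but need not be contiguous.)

8

Let dp[i] be the length of the longest such subsequence ending at index i:
i:      1  2  3  4  5  6  7  8  9
a[i]:   1  4  7 10  7  8  9 17 26
dp:     1  2  3  4  4  5  6  7  8
Maximum dp value is 8.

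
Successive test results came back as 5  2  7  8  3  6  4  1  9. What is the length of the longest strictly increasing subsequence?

4

Track the smallest tail for each achievable length (strict):
5 → extends → [5]
2 → replaces 5 → [2]
7 → extends → [2, 7]
8 → extends → [2, 7, 8]
3 → replaces 7 → [2, 3, 8]
6 → replaces 8 → [2, 3, 6]
4 → replaces 6 → [2, 3, 4]
1 → replaces 2 → [1, 3, 4]
9 → extends → [1, 3, 4, 9]
Four tails, so the longest strictly increasing subsequence has length 4 (e.g. 5, 7, 8, 9).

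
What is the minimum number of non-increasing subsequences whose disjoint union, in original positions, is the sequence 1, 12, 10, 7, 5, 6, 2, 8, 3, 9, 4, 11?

The minimum number of non-increasing subsequences covering a sequence equals the length of its longest strictly increasing subsequence.
LIS length is 6 (e.g. 1, 5, 6, 8, 9, 11), so 6 piles are needed.

6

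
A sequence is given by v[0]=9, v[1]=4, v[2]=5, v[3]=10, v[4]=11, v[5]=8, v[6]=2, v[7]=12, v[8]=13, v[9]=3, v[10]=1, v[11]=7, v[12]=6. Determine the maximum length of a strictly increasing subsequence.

6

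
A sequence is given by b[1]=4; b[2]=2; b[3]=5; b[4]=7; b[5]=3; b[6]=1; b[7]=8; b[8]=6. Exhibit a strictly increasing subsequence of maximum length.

4, 5, 7, 8

Patience tails give the LIS length; then backtrack through the dp parents:
4 → extends → [4]
2 → replaces 4 → [2]
5 → extends → [2, 5]
7 → extends → [2, 5, 7]
3 → replaces 5 → [2, 3, 7]
1 → replaces 2 → [1, 3, 7]
8 → extends → [1, 3, 7, 8]
6 → replaces 7 → [1, 3, 6, 8]
Length 4; one witness is 4, 5, 7, 8.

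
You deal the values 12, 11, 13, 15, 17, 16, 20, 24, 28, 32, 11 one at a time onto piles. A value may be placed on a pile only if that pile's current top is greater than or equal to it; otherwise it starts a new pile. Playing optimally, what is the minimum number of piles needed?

8

The minimum number of non-increasing subsequences covering a sequence equals the length of its longest strictly increasing subsequence.
LIS length is 8 (e.g. 12, 13, 15, 17, 20, 24, 28, 32), so 8 piles are needed.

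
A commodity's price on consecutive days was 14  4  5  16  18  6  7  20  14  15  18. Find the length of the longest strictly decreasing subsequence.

Negate each value so 'decreasing' becomes 'increasing', then run patience tails on the negated sequence:
-14 → extends → [-14]
-4 → extends → [-14, -4]
-5 → replaces -4 → [-14, -5]
-16 → replaces -14 → [-16, -5]
-18 → replaces -16 → [-18, -5]
-6 → replaces -5 → [-18, -6]
-7 → replaces -6 → [-18, -7]
-20 → replaces -18 → [-20, -7]
-14 → replaces -7 → [-20, -14]
-15 → replaces -14 → [-20, -15]
-18 → replaces -15 → [-20, -18]
Two tails, so the longest strictly decreasing subsequence of the original has length 2.

2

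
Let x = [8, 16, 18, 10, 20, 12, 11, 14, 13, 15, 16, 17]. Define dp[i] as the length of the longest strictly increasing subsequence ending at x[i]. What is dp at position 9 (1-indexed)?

4

dp[i] = 1 + max{dp[j] : j<i, x[j]<x[i]} (or 1 if no such j):
i:      1  2  3  4  5  6  7  8  9 10 11 12
x[i]:   8 16 18 10 20 12 11 14 13 15 16 17
dp:     1  2  3  2  4  3  3  4  4  5  6  7
At index 9 the value is 4.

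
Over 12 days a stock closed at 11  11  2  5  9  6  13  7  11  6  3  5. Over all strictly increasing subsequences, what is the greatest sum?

31

Let S[i] be the best sum of a strictly increasing subsequence ending at i:
i:      1  2  3  4  5  6  7  8  9 10 11 12
a[i]:  11 11  2  5  9  6 13  7 11  6  3  5
S:     11 11  2  7 16 13 29 20 31 13  5 10
Maximum is 31 (e.g. 2 + 5 + 6 + 7 + 11).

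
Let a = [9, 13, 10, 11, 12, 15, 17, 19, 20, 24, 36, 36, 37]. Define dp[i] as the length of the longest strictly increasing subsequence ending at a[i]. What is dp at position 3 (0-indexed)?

dp[i] = 1 + max{dp[j] : j<i, a[j]<a[i]} (or 1 if no such j):
i:      0  1  2  3  4  5  6  7  8  9 10 11 12
a[i]:   9 13 10 11 12 15 17 19 20 24 36 36 37
dp:     1  2  2  3  4  5  6  7  8  9 10 10 11
At index 3 the value is 3.

3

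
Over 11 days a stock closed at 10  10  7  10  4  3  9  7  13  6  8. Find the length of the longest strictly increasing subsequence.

3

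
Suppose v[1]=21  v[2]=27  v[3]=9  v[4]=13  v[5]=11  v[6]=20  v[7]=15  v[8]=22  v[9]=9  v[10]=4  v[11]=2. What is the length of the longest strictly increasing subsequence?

4

Let dp[i] be the length of the longest such subsequence ending at index i:
i:      1  2  3  4  5  6  7  8  9 10 11
v[i]:  21 27  9 13 11 20 15 22  9  4  2
dp:     1  2  1  2  2  3  3  4  1  1  1
Maximum dp value is 4.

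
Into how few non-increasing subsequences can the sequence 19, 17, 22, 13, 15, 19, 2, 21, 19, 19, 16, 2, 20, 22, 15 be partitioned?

5

Place each on the leftmost legal pile:
19 → new pile 1 (tops now [19])
17 → pile 1 (tops now [17])
22 → new pile 2 (tops now [17, 22])
13 → pile 1 (tops now [13, 22])
15 → pile 2 (tops now [13, 15])
19 → new pile 3 (tops now [13, 15, 19])
2 → pile 1 (tops now [2, 15, 19])
21 → new pile 4 (tops now [2, 15, 19, 21])
19 → pile 3 (tops now [2, 15, 19, 21])
19 → pile 3 (tops now [2, 15, 19, 21])
16 → pile 3 (tops now [2, 15, 16, 21])
2 → pile 1 (tops now [2, 15, 16, 21])
20 → pile 4 (tops now [2, 15, 16, 20])
22 → new pile 5 (tops now [2, 15, 16, 20, 22])
15 → pile 2 (tops now [2, 15, 16, 20, 22])
Five piles.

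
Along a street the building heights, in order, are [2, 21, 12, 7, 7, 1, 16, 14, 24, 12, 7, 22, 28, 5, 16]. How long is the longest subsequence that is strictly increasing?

Track the smallest tail for each achievable length (strict):
2 → extends → [2]
21 → extends → [2, 21]
12 → replaces 21 → [2, 12]
7 → replaces 12 → [2, 7]
7 → already a tail → [2, 7]
1 → replaces 2 → [1, 7]
16 → extends → [1, 7, 16]
14 → replaces 16 → [1, 7, 14]
24 → extends → [1, 7, 14, 24]
12 → replaces 14 → [1, 7, 12, 24]
7 → already a tail → [1, 7, 12, 24]
22 → replaces 24 → [1, 7, 12, 22]
28 → extends → [1, 7, 12, 22, 28]
5 → replaces 7 → [1, 5, 12, 22, 28]
16 → replaces 22 → [1, 5, 12, 16, 28]
Five tails, so the longest strictly increasing subsequence has length 5 (e.g. 2, 12, 16, 24, 28).

5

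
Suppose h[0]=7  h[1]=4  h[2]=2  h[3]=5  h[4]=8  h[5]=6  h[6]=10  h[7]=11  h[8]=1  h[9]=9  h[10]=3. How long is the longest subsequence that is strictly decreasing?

Negate each value so 'decreasing' becomes 'increasing', then run patience tails on the negated sequence:
-7 → extends → [-7]
-4 → extends → [-7, -4]
-2 → extends → [-7, -4, -2]
-5 → replaces -4 → [-7, -5, -2]
-8 → replaces -7 → [-8, -5, -2]
-6 → replaces -5 → [-8, -6, -2]
-10 → replaces -8 → [-10, -6, -2]
-11 → replaces -10 → [-11, -6, -2]
-1 → extends → [-11, -6, -2, -1]
-9 → replaces -6 → [-11, -9, -2, -1]
-3 → replaces -2 → [-11, -9, -3, -1]
Four tails, so the longest strictly decreasing subsequence of the original has length 4.

4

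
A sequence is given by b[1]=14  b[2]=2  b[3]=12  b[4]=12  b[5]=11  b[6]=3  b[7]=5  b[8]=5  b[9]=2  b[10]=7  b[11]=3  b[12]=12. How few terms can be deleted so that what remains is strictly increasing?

7

Fewest deletions = n − (longest strictly increasing subsequence).
i:      1  2  3  4  5  6  7  8  9 10 11 12
b[i]:  14  2 12 12 11  3  5  5  2  7  3 12
dp:     1  1  2  2  2  2  3  3  1  4  2  5
max dp = 5, so deletions = 12 − 5 = 7.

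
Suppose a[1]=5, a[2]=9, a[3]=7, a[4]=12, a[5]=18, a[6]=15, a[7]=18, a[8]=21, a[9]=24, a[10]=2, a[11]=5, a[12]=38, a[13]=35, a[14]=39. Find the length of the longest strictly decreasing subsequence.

Negate each value so 'decreasing' becomes 'increasing', then run patience tails on the negated sequence:
-5 → extends → [-5]
-9 → replaces -5 → [-9]
-7 → extends → [-9, -7]
-12 → replaces -9 → [-12, -7]
-18 → replaces -12 → [-18, -7]
-15 → replaces -7 → [-18, -15]
-18 → already a tail → [-18, -15]
-21 → replaces -18 → [-21, -15]
-24 → replaces -21 → [-24, -15]
-2 → extends → [-24, -15, -2]
-5 → replaces -2 → [-24, -15, -5]
-38 → replaces -24 → [-38, -15, -5]
-35 → replaces -15 → [-38, -35, -5]
-39 → replaces -38 → [-39, -35, -5]
Three tails, so the longest strictly decreasing subsequence of the original has length 3.

3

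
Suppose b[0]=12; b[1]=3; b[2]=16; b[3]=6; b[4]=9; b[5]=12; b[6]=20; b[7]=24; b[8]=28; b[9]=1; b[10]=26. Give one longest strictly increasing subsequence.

3, 6, 9, 12, 20, 24, 28

Patience tails give the LIS length; then backtrack through the dp parents:
12 → extends → [12]
3 → replaces 12 → [3]
16 → extends → [3, 16]
6 → replaces 16 → [3, 6]
9 → extends → [3, 6, 9]
12 → extends → [3, 6, 9, 12]
20 → extends → [3, 6, 9, 12, 20]
24 → extends → [3, 6, 9, 12, 20, 24]
28 → extends → [3, 6, 9, 12, 20, 24, 28]
1 → replaces 3 → [1, 6, 9, 12, 20, 24, 28]
26 → replaces 28 → [1, 6, 9, 12, 20, 24, 26]
Length 7; one witness is 3, 6, 9, 12, 20, 24, 28.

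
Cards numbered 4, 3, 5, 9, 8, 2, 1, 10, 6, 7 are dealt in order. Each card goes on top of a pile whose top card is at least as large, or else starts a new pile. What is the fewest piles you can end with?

Place each on the leftmost legal pile:
4 → new pile 1 (tops now [4])
3 → pile 1 (tops now [3])
5 → new pile 2 (tops now [3, 5])
9 → new pile 3 (tops now [3, 5, 9])
8 → pile 3 (tops now [3, 5, 8])
2 → pile 1 (tops now [2, 5, 8])
1 → pile 1 (tops now [1, 5, 8])
10 → new pile 4 (tops now [1, 5, 8, 10])
6 → pile 3 (tops now [1, 5, 6, 10])
7 → pile 4 (tops now [1, 5, 6, 7])
Four piles.

4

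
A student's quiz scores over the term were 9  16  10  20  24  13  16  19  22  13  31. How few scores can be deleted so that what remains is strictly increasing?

Fewest deletions = n − (longest strictly increasing subsequence).
Patience tails:
9 → extends → [9]
16 → extends → [9, 16]
10 → replaces 16 → [9, 10]
20 → extends → [9, 10, 20]
24 → extends → [9, 10, 20, 24]
13 → replaces 20 → [9, 10, 13, 24]
16 → replaces 24 → [9, 10, 13, 16]
19 → extends → [9, 10, 13, 16, 19]
22 → extends → [9, 10, 13, 16, 19, 22]
13 → already a tail → [9, 10, 13, 16, 19, 22]
31 → extends → [9, 10, 13, 16, 19, 22, 31]
Longest strictly increasing subsequence has length 7, so deletions = 11 − 7 = 4.

4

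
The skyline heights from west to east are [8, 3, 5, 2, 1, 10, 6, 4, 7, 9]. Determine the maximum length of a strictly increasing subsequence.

5

Track the smallest tail for each achievable length (strict):
8 → extends → [8]
3 → replaces 8 → [3]
5 → extends → [3, 5]
2 → replaces 3 → [2, 5]
1 → replaces 2 → [1, 5]
10 → extends → [1, 5, 10]
6 → replaces 10 → [1, 5, 6]
4 → replaces 5 → [1, 4, 6]
7 → extends → [1, 4, 6, 7]
9 → extends → [1, 4, 6, 7, 9]
Five tails, so the longest strictly increasing subsequence has length 5 (e.g. 3, 5, 6, 7, 9).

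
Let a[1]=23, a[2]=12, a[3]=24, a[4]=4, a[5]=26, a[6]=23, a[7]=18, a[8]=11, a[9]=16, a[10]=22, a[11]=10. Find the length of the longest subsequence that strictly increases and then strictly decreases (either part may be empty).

7

inc[i] = longest strictly increasing subsequence ending at i; dec[i] = longest strictly decreasing subsequence starting at i:
i:      1  2  3  4  5  6  7  8  9 10 11
a[i]:  23 12 24  4 26 23 18 11 16 22 10
inc:    1  1  2  1  3  2  2  2  3  4  2
dec:    4  3  5  1  5  4  3  2  2  2  1
Best peak at i=5 (value 26): inc=3, dec=5, length 3+5−1 = 7.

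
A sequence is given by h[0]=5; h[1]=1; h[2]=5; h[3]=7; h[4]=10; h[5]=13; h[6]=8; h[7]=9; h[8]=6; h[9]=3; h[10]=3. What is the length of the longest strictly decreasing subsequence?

Let dp[i] be the longest strictly decreasing subsequence ending at i:
i:      0  1  2  3  4  5  6  7  8  9 10
h[i]:   5  1  5  7 10 13  8  9  6  3  3
dp:     1  2  1  1  1  1  2  2  3  4  4
Maximum is 4.

4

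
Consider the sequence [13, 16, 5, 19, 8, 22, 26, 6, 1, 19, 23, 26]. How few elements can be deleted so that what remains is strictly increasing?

6

Fewest deletions = n − (longest strictly increasing subsequence).
Patience tails:
13 → extends → [13]
16 → extends → [13, 16]
5 → replaces 13 → [5, 16]
19 → extends → [5, 16, 19]
8 → replaces 16 → [5, 8, 19]
22 → extends → [5, 8, 19, 22]
26 → extends → [5, 8, 19, 22, 26]
6 → replaces 8 → [5, 6, 19, 22, 26]
1 → replaces 5 → [1, 6, 19, 22, 26]
19 → already a tail → [1, 6, 19, 22, 26]
23 → replaces 26 → [1, 6, 19, 22, 23]
26 → extends → [1, 6, 19, 22, 23, 26]
Longest strictly increasing subsequence has length 6, so deletions = 12 − 6 = 6.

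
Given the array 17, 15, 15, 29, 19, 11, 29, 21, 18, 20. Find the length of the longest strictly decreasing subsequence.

3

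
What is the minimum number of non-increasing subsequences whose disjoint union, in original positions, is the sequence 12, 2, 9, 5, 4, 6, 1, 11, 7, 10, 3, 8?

5

Place each on the leftmost legal pile:
12 → new pile 1 (tops now [12])
2 → pile 1 (tops now [2])
9 → new pile 2 (tops now [2, 9])
5 → pile 2 (tops now [2, 5])
4 → pile 2 (tops now [2, 4])
6 → new pile 3 (tops now [2, 4, 6])
1 → pile 1 (tops now [1, 4, 6])
11 → new pile 4 (tops now [1, 4, 6, 11])
7 → pile 4 (tops now [1, 4, 6, 7])
10 → new pile 5 (tops now [1, 4, 6, 7, 10])
3 → pile 2 (tops now [1, 3, 6, 7, 10])
8 → pile 5 (tops now [1, 3, 6, 7, 8])
Five piles.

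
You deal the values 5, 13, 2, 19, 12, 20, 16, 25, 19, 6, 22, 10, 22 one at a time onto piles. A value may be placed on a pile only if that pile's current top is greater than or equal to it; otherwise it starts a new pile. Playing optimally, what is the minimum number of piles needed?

5

Place each on the leftmost legal pile:
5 → new pile 1 (tops now [5])
13 → new pile 2 (tops now [5, 13])
2 → pile 1 (tops now [2, 13])
19 → new pile 3 (tops now [2, 13, 19])
12 → pile 2 (tops now [2, 12, 19])
20 → new pile 4 (tops now [2, 12, 19, 20])
16 → pile 3 (tops now [2, 12, 16, 20])
25 → new pile 5 (tops now [2, 12, 16, 20, 25])
19 → pile 4 (tops now [2, 12, 16, 19, 25])
6 → pile 2 (tops now [2, 6, 16, 19, 25])
22 → pile 5 (tops now [2, 6, 16, 19, 22])
10 → pile 3 (tops now [2, 6, 10, 19, 22])
22 → pile 5 (tops now [2, 6, 10, 19, 22])
Five piles.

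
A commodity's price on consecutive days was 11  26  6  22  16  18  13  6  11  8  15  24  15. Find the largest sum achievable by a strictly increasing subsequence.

Let S[i] be the best sum of a strictly increasing subsequence ending at i:
i:      1  2  3  4  5  6  7  8  9 10 11 12 13
a[i]:  11 26  6 22 16 18 13  6 11  8 15 24 15
S:     11 37  6 33 27 45 24  6 17 14 39 69 39
Maximum is 69 (e.g. 11 + 16 + 18 + 24).

69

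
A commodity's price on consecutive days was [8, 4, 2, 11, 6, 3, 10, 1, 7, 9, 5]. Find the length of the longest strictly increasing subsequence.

Track the smallest tail for each achievable length (strict):
8 → extends → [8]
4 → replaces 8 → [4]
2 → replaces 4 → [2]
11 → extends → [2, 11]
6 → replaces 11 → [2, 6]
3 → replaces 6 → [2, 3]
10 → extends → [2, 3, 10]
1 → replaces 2 → [1, 3, 10]
7 → replaces 10 → [1, 3, 7]
9 → extends → [1, 3, 7, 9]
5 → replaces 7 → [1, 3, 5, 9]
Four tails, so the longest strictly increasing subsequence has length 4 (e.g. 4, 6, 7, 9).

4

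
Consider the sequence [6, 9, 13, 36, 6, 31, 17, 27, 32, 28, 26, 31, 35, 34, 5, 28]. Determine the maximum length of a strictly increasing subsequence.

8

Let dp[i] be the length of the longest such subsequence ending at index i:
i:      1  2  3  4  5  6  7  8  9 10 11 12 13 14 15 16
a[i]:   6  9 13 36  6 31 17 27 32 28 26 31 35 34  5 28
dp:     1  2  3  4  1  4  4  5  6  6  5  7  8  8  1  6
Maximum dp value is 8.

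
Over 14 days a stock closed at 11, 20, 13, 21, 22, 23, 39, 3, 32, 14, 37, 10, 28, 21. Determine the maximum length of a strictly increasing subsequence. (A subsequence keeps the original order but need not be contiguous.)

Track the smallest tail for each achievable length (strict):
11 → extends → [11]
20 → extends → [11, 20]
13 → replaces 20 → [11, 13]
21 → extends → [11, 13, 21]
22 → extends → [11, 13, 21, 22]
23 → extends → [11, 13, 21, 22, 23]
39 → extends → [11, 13, 21, 22, 23, 39]
3 → replaces 11 → [3, 13, 21, 22, 23, 39]
32 → replaces 39 → [3, 13, 21, 22, 23, 32]
14 → replaces 21 → [3, 13, 14, 22, 23, 32]
37 → extends → [3, 13, 14, 22, 23, 32, 37]
10 → replaces 13 → [3, 10, 14, 22, 23, 32, 37]
28 → replaces 32 → [3, 10, 14, 22, 23, 28, 37]
21 → replaces 22 → [3, 10, 14, 21, 23, 28, 37]
Seven tails, so the longest strictly increasing subsequence has length 7 (e.g. 11, 20, 21, 22, 23, 32, 37).

7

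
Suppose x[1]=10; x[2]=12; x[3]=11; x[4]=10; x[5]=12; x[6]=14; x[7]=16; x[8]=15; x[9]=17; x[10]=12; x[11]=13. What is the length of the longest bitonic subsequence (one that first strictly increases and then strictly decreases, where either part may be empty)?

inc[i] = longest strictly increasing subsequence ending at i; dec[i] = longest strictly decreasing subsequence starting at i:
i:      1  2  3  4  5  6  7  8  9 10 11
x[i]:  10 12 11 10 12 14 16 15 17 12 13
inc:    1  2  2  1  3  4  5  5  6  3  4
dec:    1  3  2  1  1  2  3  2  2  1  1
Best peak at i=7 (value 16): inc=5, dec=3, length 5+3−1 = 7.

7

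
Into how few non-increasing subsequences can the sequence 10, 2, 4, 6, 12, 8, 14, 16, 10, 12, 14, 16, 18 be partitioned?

The minimum number of non-increasing subsequences covering a sequence equals the length of its longest strictly increasing subsequence.
LIS length is 9 (e.g. 2, 4, 6, 8, 10, 12, 14, 16, 18), so 9 piles are needed.

9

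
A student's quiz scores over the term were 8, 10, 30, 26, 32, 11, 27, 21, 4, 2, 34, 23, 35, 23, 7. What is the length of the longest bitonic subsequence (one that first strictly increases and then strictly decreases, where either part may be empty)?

8

inc[i] = longest strictly increasing subsequence ending at i; dec[i] = longest strictly decreasing subsequence starting at i:
i:      1  2  3  4  5  6  7  8  9 10 11 12 13 14 15
a[i]:   8 10 30 26 32 11 27 21  4  2 34 23 35 23  7
inc:    1  2  3  3  4  3  4  4  1  1  5  5  6  5  2
dec:    3  3  5  4  5  3  4  3  2  1  3  2  3  2  1
Best peak at i=5 (value 32): inc=4, dec=5, length 4+5−1 = 8.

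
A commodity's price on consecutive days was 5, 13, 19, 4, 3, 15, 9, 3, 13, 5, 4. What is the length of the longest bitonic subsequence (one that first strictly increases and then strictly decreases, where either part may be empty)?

7

inc[i] = longest strictly increasing subsequence ending at i; dec[i] = longest strictly decreasing subsequence starting at i:
i:      1  2  3  4  5  6  7  8  9 10 11
a[i]:   5 13 19  4  3 15  9  3 13  5  4
inc:    1  2  3  1  1  3  2  1  3  2  2
dec:    3  4  5  2  1  4  3  1  3  2  1
Best peak at i=3 (value 19): inc=3, dec=5, length 3+5−1 = 7.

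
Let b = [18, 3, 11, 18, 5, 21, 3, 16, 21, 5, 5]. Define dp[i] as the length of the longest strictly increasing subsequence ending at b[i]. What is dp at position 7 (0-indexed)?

dp[i] = 1 + max{dp[j] : j<i, b[j]<b[i]} (or 1 if no such j):
i:      0  1  2  3  4  5  6  7  8  9 10
b[i]:  18  3 11 18  5 21  3 16 21  5  5
dp:     1  1  2  3  2  4  1  3  4  2  2
At index 7 the value is 3.

3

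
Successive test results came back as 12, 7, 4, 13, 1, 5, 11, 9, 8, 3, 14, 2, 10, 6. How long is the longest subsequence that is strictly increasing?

4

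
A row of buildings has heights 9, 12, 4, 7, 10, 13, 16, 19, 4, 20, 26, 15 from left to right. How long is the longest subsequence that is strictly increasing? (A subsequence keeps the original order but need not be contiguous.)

Track the smallest tail for each achievable length (strict):
9 → extends → [9]
12 → extends → [9, 12]
4 → replaces 9 → [4, 12]
7 → replaces 12 → [4, 7]
10 → extends → [4, 7, 10]
13 → extends → [4, 7, 10, 13]
16 → extends → [4, 7, 10, 13, 16]
19 → extends → [4, 7, 10, 13, 16, 19]
4 → already a tail → [4, 7, 10, 13, 16, 19]
20 → extends → [4, 7, 10, 13, 16, 19, 20]
26 → extends → [4, 7, 10, 13, 16, 19, 20, 26]
15 → replaces 16 → [4, 7, 10, 13, 15, 19, 20, 26]
Eight tails, so the longest strictly increasing subsequence has length 8 (e.g. 4, 7, 10, 13, 16, 19, 20, 26).

8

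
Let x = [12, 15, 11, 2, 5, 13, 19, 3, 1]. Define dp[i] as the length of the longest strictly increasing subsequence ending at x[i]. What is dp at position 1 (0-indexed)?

2

dp[i] = 1 + max{dp[j] : j<i, x[j]<x[i]} (or 1 if no such j):
i:      0  1  2  3  4  5  6  7  8
x[i]:  12 15 11  2  5 13 19  3  1
dp:     1  2  1  1  2  3  4  2  1
At index 1 the value is 2.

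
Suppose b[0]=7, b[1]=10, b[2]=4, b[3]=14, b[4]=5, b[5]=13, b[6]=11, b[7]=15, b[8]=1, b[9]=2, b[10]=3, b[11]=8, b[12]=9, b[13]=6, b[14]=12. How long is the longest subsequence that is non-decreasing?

6

Track the smallest tail for each achievable length (allowing ties):
7 → extends → [7]
10 → extends → [7, 10]
4 → replaces 7 → [4, 10]
14 → extends → [4, 10, 14]
5 → replaces 10 → [4, 5, 14]
13 → replaces 14 → [4, 5, 13]
11 → replaces 13 → [4, 5, 11]
15 → extends → [4, 5, 11, 15]
1 → replaces 4 → [1, 5, 11, 15]
2 → replaces 5 → [1, 2, 11, 15]
3 → replaces 11 → [1, 2, 3, 15]
8 → replaces 15 → [1, 2, 3, 8]
9 → extends → [1, 2, 3, 8, 9]
6 → replaces 8 → [1, 2, 3, 6, 9]
12 → extends → [1, 2, 3, 6, 9, 12]
Six tails, so the longest non-decreasing subsequence has length 6 (e.g. 1, 2, 3, 8, 9, 12).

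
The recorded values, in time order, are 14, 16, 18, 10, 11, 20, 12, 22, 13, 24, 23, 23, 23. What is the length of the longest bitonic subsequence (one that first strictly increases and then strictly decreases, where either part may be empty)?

7

inc[i] = longest strictly increasing subsequence ending at i; dec[i] = longest strictly decreasing subsequence starting at i:
i:      1  2  3  4  5  6  7  8  9 10 11 12 13
a[i]:  14 16 18 10 11 20 12 22 13 24 23 23 23
inc:    1  2  3  1  2  4  3  5  4  6  6  6  6
dec:    2  2  2  1  1  2  1  2  1  2  1  1  1
Best peak at i=10 (value 24): inc=6, dec=2, length 6+2−1 = 7.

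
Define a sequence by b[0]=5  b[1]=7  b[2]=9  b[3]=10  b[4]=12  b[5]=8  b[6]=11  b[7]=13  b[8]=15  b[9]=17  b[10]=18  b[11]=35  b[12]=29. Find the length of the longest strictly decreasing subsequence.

Let dp[i] be the longest strictly decreasing subsequence ending at i:
i:      0  1  2  3  4  5  6  7  8  9 10 11 12
b[i]:   5  7  9 10 12  8 11 13 15 17 18 35 29
dp:     1  1  1  1  1  2  2  1  1  1  1  1  2
Maximum is 2.

2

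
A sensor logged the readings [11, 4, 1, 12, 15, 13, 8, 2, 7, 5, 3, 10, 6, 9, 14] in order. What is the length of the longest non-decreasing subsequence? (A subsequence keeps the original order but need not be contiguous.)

Let dp[i] be the length of the longest such subsequence ending at index i:
i:      1  2  3  4  5  6  7  8  9 10 11 12 13 14 15
a[i]:  11  4  1 12 15 13  8  2  7  5  3 10  6  9 14
dp:     1  1  1  2  3  3  2  2  3  3  3  4  4  5  6
Maximum dp value is 6.

6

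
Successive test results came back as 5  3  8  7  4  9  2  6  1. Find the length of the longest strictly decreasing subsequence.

Let dp[i] be the longest strictly decreasing subsequence ending at i:
i:     1 2 3 4 5 6 7 8 9
a[i]:  5 3 8 7 4 9 2 6 1
dp:    1 2 1 2 3 1 4 3 5
Maximum is 5.

5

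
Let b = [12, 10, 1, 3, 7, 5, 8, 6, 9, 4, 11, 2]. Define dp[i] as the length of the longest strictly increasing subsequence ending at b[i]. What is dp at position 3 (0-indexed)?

dp[i] = 1 + max{dp[j] : j<i, b[j]<b[i]} (or 1 if no such j):
i:      0  1  2  3  4  5  6  7  8  9 10 11
b[i]:  12 10  1  3  7  5  8  6  9  4 11  2
dp:     1  1  1  2  3  3  4  4  5  3  6  2
At index 3 the value is 2.

2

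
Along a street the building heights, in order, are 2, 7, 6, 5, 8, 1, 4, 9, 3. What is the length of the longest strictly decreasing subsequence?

5

Let dp[i] be the longest strictly decreasing subsequence ending at i:
i:     1 2 3 4 5 6 7 8 9
a[i]:  2 7 6 5 8 1 4 9 3
dp:    1 1 2 3 1 4 4 1 5
Maximum is 5.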